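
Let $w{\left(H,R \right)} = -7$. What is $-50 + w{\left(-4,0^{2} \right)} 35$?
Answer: $-295$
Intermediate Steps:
$-50 + w{\left(-4,0^{2} \right)} 35 = -50 - 245 = -295$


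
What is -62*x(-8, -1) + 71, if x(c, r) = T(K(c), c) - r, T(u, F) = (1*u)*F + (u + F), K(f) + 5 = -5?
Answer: -3835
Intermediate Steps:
K(f) = -10 (K(f) = -5 - 5 = -10)
T(u, F) = F + u + F*u (T(u, F) = u*F + (F + u) = F*u + (F + u) = F + u + F*u)
x(c, r) = -10 - r - 9*c (x(c, r) = (c - 10 + c*(-10)) - r = (c - 10 - 10*c) - r = (-10 - 9*c) - r = -10 - r - 9*c)
-62*x(-8, -1) + 71 = -62*(-10 - 1*(-1) - 9*(-8)) + 71 = -62*(-10 + 1 + 72) + 71 = -62*63 + 71 = -3906 + 71 = -3835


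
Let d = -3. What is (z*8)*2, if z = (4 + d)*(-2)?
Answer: -32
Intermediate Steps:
z = -2 (z = (4 - 3)*(-2) = 1*(-2) = -2)
(z*8)*2 = -2*8*2 = -16*2 = -32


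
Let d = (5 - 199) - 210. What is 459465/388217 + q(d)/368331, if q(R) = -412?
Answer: 169075257511/142992355827 ≈ 1.1824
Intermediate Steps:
d = -404 (d = -194 - 210 = -404)
459465/388217 + q(d)/368331 = 459465/388217 - 412/368331 = 169075257511/142992355827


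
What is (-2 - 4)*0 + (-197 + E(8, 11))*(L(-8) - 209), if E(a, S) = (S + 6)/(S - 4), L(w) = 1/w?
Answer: 162759/4 ≈ 40690.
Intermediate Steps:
L(w) = 1/w
E(a, S) = (6 + S)/(-4 + S)
(-2 - 4)*0 + (-197 + E(8, 11))*(L(-8) - 209) = (-2 - 4)*0 + (-197 + (6 + 11)/(-4 + 11))*(1/(-8) - 209) = -6*0 + (-197 + 17/7)*(-1/8 - 209) = 0 + (-197 + (1/7)*17)*(-1673/8) = 0 + (-197 + 17/7)*(-1673/8) = 0 - 1362/7*(-1673/8) = 0 + 162759/4 = 162759/4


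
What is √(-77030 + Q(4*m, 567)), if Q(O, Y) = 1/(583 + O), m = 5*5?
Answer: 3*I*√3992627443/683 ≈ 277.54*I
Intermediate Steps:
m = 25
√(-77030 + Q(4*m, 567)) = √(-77030 + 1/(583 + 4*25)) = √(-77030 + 1/(583 + 100)) = √(-77030 + 1/683) = √(-52611489/683) = 3*I*√3992627443/683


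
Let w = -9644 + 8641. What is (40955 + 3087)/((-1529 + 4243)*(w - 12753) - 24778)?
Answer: -22021/18679281 ≈ -0.0011789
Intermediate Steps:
w = -1003
(40955 + 3087)/((-1529 + 4243)*(w - 12753) - 24778) = (40955 + 3087)/((-1529 + 4243)*(-1003 - 12753) - 24778) = 44042/(2714*(-13756) - 24778) = 44042/(-37333784 - 24778) = 44042/(-37358562) = 44042*(-1/37358562) = -22021/18679281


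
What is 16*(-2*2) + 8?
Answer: -56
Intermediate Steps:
16*(-2*2) + 8 = 16*(-4) + 8 = -64 + 8 = -56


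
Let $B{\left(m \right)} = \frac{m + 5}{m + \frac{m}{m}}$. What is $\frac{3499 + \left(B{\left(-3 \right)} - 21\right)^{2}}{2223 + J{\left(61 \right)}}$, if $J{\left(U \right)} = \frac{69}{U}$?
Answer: $\frac{242963}{135672} \approx 1.7908$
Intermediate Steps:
$B{\left(m \right)} = \frac{5 + m}{1 + m}$ ($B{\left(m \right)} = \frac{5 + m}{m + 1} = \frac{5 + m}{1 + m}$)
$\frac{3499 + \left(B{\left(-3 \right)} - 21\right)^{2}}{2223 + J{\left(61 \right)}} = \frac{3499 + \left(\frac{5 - 3}{1 - 3} - 21\right)^{2}}{2223 + \frac{69}{61}} = \frac{3499 + \left(\frac{1}{-2} \cdot 2 - 21\right)^{2}}{2223 + 69 \cdot \frac{1}{61}} = \frac{3499 + \left(\left(- \frac{1}{2}\right) 2 - 21\right)^{2}}{2223 + \frac{69}{61}} = \frac{3499 + \left(-1 - 21\right)^{2}}{\frac{135672}{61}} = \left(3499 + \left(-22\right)^{2}\right) \frac{61}{135672} = \left(3499 + 484\right) \frac{61}{135672} = 3983 \cdot \frac{61}{135672} = \frac{242963}{135672}$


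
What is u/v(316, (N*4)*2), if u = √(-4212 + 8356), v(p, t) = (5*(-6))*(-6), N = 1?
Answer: √259/45 ≈ 0.35763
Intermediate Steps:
v(p, t) = 180 (v(p, t) = -30*(-6) = 180)
u = 4*√259 (u = √4144 = 4*√259 ≈ 64.374)
u/v(316, (N*4)*2) = (4*√259)/180 = (4*√259)*(1/180) = √259/45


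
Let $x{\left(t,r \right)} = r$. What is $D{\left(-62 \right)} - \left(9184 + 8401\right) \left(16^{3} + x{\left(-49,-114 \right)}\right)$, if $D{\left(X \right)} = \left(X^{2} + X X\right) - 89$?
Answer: $-70015871$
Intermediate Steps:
$D{\left(X \right)} = -89 + 2 X^{2}$ ($D{\left(X \right)} = \left(X^{2} + X^{2}\right) - 89 = 2 X^{2} - 89 = -89 + 2 X^{2}$)
$D{\left(-62 \right)} - \left(9184 + 8401\right) \left(16^{3} + x{\left(-49,-114 \right)}\right) = \left(-89 + 2 \left(-62\right)^{2}\right) - \left(9184 + 8401\right) \left(16^{3} - 114\right) = \left(-89 + 2 \cdot 3844\right) - 17585 \left(4096 - 114\right) = \left(-89 + 7688\right) - 17585 \cdot 3982 = 7599 - 70023470 = -70015871$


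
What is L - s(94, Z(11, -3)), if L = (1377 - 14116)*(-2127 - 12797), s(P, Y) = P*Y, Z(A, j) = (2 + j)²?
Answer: 190116742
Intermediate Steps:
L = 190116836 (L = -12739*(-14924) = 190116836)
L - s(94, Z(11, -3)) = 190116836 - 94*(2 - 3)² = 190116836 - 94*(-1)² = 190116836 - 94 = 190116742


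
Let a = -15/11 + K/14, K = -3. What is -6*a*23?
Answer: 16767/77 ≈ 217.75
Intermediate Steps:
a = -243/154 (a = -15/11 - 3/14 = -243/154 ≈ -1.5779)
-6*a*23 = -6*(-243/154)*23 = (729/77)*23 = 16767/77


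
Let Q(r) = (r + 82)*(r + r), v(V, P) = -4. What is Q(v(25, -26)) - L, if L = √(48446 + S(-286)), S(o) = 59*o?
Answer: -624 - 6*√877 ≈ -801.69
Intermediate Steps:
Q(r) = 2*r*(82 + r) (Q(r) = (82 + r)*(2*r) = 2*r*(82 + r))
L = 6*√877 (L = √(48446 + 59*(-286)) = √(48446 - 16874) = √31572 = 6*√877 ≈ 177.69)
Q(v(25, -26)) - L = 2*(-4)*(82 - 4) - 6*√877 = 2*(-4)*78 - 6*√877 = -624 - 6*√877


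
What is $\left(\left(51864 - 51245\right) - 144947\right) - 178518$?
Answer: $-322846$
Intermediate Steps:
$\left(\left(51864 - 51245\right) - 144947\right) - 178518 = \left(619 - 144947\right) - 178518 = -144328 - 178518 = -322846$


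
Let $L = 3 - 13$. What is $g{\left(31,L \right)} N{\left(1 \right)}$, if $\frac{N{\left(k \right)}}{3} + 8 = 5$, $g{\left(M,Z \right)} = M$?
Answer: $-279$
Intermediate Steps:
$L = -10$ ($L = 3 - 13 = -10$)
$N{\left(k \right)} = -9$ ($N{\left(k \right)} = -24 + 3 \cdot 5 = -24 + 15 = -9$)
$g{\left(31,L \right)} N{\left(1 \right)} = 31 \left(-9\right) = -279$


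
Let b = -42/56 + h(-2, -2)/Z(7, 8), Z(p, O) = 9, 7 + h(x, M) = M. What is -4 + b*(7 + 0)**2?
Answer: -359/4 ≈ -89.750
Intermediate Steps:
h(x, M) = -7 + M
b = -7/4 (b = -42/56 + (-7 - 2)/9 = -42*1/56 - 9*1/9 = -3/4 - 1 = -7/4 ≈ -1.7500)
-4 + b*(7 + 0)**2 = -4 - 7*(7 + 0)**2/4 = -4 - 7/4*7**2 = -4 - 7/4*49 = -4 - 343/4 = -359/4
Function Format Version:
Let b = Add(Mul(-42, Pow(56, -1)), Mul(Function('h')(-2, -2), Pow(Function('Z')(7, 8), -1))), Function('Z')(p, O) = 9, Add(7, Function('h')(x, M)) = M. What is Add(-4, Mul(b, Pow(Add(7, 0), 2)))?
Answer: Rational(-359, 4) ≈ -89.750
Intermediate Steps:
Function('h')(x, M) = Add(-7, M)
b = Rational(-7, 4) (b = Add(Mul(-42, Pow(56, -1)), Mul(Add(-7, -2), Pow(9, -1))) = Add(Mul(-42, Rational(1, 56)), Mul(-9, Rational(1, 9))) = Add(Rational(-3, 4), -1) = Rational(-7, 4) ≈ -1.7500)
Add(-4, Mul(b, Pow(Add(7, 0), 2))) = Add(-4, Mul(Rational(-7, 4), Pow(Add(7, 0), 2))) = Add(-4, Mul(Rational(-7, 4), Pow(7, 2))) = Add(-4, Mul(Rational(-7, 4), 49)) = Add(-4, Rational(-343, 4)) = Rational(-359, 4)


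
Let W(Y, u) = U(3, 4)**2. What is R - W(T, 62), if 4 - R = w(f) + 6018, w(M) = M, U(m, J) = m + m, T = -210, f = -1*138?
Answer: -5912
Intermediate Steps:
f = -138
U(m, J) = 2*m
W(Y, u) = 36 (W(Y, u) = (2*3)**2 = 6**2 = 36)
R = -5876 (R = 4 - (-138 + 6018) = 4 - 1*5880 = 4 - 5880 = -5876)
R - W(T, 62) = -5876 - 1*36 = -5876 - 36 = -5912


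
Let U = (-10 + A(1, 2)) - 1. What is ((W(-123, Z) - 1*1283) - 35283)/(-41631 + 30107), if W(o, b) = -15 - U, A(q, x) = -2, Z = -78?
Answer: 9142/2881 ≈ 3.1732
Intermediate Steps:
U = -13 (U = (-10 - 2) - 1 = -12 - 1 = -13)
W(o, b) = -2 (W(o, b) = -15 - 1*(-13) = -15 + 13 = -2)
((W(-123, Z) - 1*1283) - 35283)/(-41631 + 30107) = ((-2 - 1*1283) - 35283)/(-41631 + 30107) = ((-2 - 1283) - 35283)/(-11524) = (-1285 - 35283)*(-1/11524) = -36568*(-1/11524) = 9142/2881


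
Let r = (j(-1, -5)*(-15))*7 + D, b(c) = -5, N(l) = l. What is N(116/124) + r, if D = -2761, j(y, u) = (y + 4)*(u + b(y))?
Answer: 12088/31 ≈ 389.94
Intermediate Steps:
j(y, u) = (-5 + u)*(4 + y) (j(y, u) = (y + 4)*(u - 5) = (4 + y)*(-5 + u) = (-5 + u)*(4 + y))
r = 389 (r = ((-20 - 5*(-1) + 4*(-5) - 5*(-1))*(-15))*7 - 2761 = ((-20 + 5 - 20 + 5)*(-15))*7 - 2761 = -30*(-15)*7 - 2761 = 450*7 - 2761 = 3150 - 2761 = 389)
N(116/124) + r = 116/124 + 389 = 116*(1/124) + 389 = 29/31 + 389 = 12088/31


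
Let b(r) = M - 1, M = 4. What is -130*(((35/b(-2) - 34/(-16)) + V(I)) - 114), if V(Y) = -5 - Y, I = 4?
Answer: 170365/12 ≈ 14197.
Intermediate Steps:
b(r) = 3 (b(r) = 4 - 1 = 3)
-130*(((35/b(-2) - 34/(-16)) + V(I)) - 114) = -130*(((35/3 - 34/(-16)) + (-5 - 1*4)) - 114) = -130*(((35*(⅓) - 34*(-1/16)) + (-5 - 4)) - 114) = -130*(((35/3 + 17/8) - 9) - 114) = -130*((331/24 - 9) - 114) = -130*(115/24 - 114) = -130*(-2621/24) = 170365/12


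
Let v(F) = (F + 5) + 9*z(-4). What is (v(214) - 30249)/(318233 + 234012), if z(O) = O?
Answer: -30066/552245 ≈ -0.054443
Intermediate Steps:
v(F) = -31 + F (v(F) = (F + 5) + 9*(-4) = (5 + F) - 36 = -31 + F)
(v(214) - 30249)/(318233 + 234012) = ((-31 + 214) - 30249)/(318233 + 234012) = (183 - 30249)/552245 = -30066*1/552245 = -30066/552245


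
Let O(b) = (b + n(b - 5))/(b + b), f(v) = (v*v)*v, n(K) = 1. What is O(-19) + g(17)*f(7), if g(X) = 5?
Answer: 32594/19 ≈ 1715.5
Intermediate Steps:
f(v) = v**3 (f(v) = v**2*v = v**3)
O(b) = (1 + b)/(2*b) (O(b) = (b + 1)/(b + b) = (1 + b)/((2*b)) = (1 + b)*(1/(2*b)) = (1 + b)/(2*b))
O(-19) + g(17)*f(7) = (1/2)*(1 - 19)/(-19) + 5*7**3 = (1/2)*(-1/19)*(-18) + 5*343 = 9/19 + 1715 = 32594/19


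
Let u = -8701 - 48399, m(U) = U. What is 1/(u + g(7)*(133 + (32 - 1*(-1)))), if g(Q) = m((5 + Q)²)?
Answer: -1/33196 ≈ -3.0124e-5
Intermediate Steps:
g(Q) = (5 + Q)²
u = -57100
1/(u + g(7)*(133 + (32 - 1*(-1)))) = 1/(-57100 + (5 + 7)²*(133 + (32 - 1*(-1)))) = 1/(-57100 + 12²*(133 + (32 + 1))) = 1/(-57100 + 144*(133 + 33)) = 1/(-57100 + 144*166) = 1/(-57100 + 23904) = 1/(-33196) = -1/33196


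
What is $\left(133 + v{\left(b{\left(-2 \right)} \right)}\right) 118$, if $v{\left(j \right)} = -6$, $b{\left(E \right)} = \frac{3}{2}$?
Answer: $14986$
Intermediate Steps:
$b{\left(E \right)} = \frac{3}{2}$ ($b{\left(E \right)} = 3 \cdot \frac{1}{2} = \frac{3}{2}$)
$\left(133 + v{\left(b{\left(-2 \right)} \right)}\right) 118 = \left(133 - 6\right) 118 = 127 \cdot 118 = 14986$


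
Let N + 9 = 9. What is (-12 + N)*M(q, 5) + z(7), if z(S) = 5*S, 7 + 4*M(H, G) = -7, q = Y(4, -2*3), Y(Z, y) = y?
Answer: 77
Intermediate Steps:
N = 0 (N = -9 + 9 = 0)
q = -6 (q = -2*3 = -6)
M(H, G) = -7/2 (M(H, G) = -7/4 + (¼)*(-7) = -7/4 - 7/4 = -7/2)
(-12 + N)*M(q, 5) + z(7) = (-12 + 0)*(-7/2) + 5*7 = -12*(-7/2) + 35 = 42 + 35 = 77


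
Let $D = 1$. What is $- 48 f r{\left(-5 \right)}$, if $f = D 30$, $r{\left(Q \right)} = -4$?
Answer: $5760$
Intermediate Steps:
$f = 30$ ($f = 1 \cdot 30 = 30$)
$- 48 f r{\left(-5 \right)} = - 48 \cdot 30 \left(-4\right) = - 1440 \left(-4\right) = \left(-1\right) \left(-5760\right) = 5760$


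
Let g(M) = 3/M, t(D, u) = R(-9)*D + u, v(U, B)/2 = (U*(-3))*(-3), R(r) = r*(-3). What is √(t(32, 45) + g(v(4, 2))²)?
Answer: √523585/24 ≈ 30.150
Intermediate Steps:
R(r) = -3*r
v(U, B) = 18*U (v(U, B) = 2*((U*(-3))*(-3)) = 2*(-3*U*(-3)) = 2*(9*U) = 18*U)
t(D, u) = u + 27*D (t(D, u) = (-3*(-9))*D + u = 27*D + u = u + 27*D)
√(t(32, 45) + g(v(4, 2))²) = √((45 + 27*32) + (3/((18*4)))²) = √((45 + 864) + (3/72)²) = √(909 + (3*(1/72))²) = √(909 + (1/24)²) = √(909 + 1/576) = √(523585/576) = √523585/24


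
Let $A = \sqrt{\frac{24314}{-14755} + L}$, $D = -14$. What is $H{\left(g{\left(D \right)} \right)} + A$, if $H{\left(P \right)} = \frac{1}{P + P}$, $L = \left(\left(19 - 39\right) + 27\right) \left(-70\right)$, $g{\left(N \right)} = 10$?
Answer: $\frac{1}{20} + \frac{2 i \sqrt{26759166330}}{14755} \approx 0.05 + 22.173 i$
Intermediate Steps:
$L = -490$ ($L = \left(-20 + 27\right) \left(-70\right) = 7 \left(-70\right) = -490$)
$H{\left(P \right)} = \frac{1}{2 P}$
$A = \frac{2 i \sqrt{26759166330}}{14755}$ ($A = \sqrt{\frac{24314}{-14755} - 490} = \sqrt{24314 \left(- \frac{1}{14755}\right) - 490} = \sqrt{- \frac{24314}{14755} - 490} = \sqrt{- \frac{7254264}{14755}} = \frac{2 i \sqrt{26759166330}}{14755} \approx 22.173 i$)
$H{\left(g{\left(D \right)} \right)} + A = \frac{1}{2 \cdot 10} + \frac{2 i \sqrt{26759166330}}{14755} = \frac{1}{2} \cdot \frac{1}{10} + \frac{2 i \sqrt{26759166330}}{14755} = \frac{1}{20} + \frac{2 i \sqrt{26759166330}}{14755}$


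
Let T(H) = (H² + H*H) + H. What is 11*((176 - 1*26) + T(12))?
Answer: 4950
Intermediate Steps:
T(H) = H + 2*H² (T(H) = (H² + H²) + H = 2*H² + H = H + 2*H²)
11*((176 - 1*26) + T(12)) = 11*((176 - 1*26) + 12*(1 + 2*12)) = 11*((176 - 26) + 12*(1 + 24)) = 11*(150 + 12*25) = 11*(150 + 300) = 11*450 = 4950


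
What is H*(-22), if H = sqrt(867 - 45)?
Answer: -22*sqrt(822) ≈ -630.75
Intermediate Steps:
H = sqrt(822) ≈ 28.671
H*(-22) = sqrt(822)*(-22) = -22*sqrt(822)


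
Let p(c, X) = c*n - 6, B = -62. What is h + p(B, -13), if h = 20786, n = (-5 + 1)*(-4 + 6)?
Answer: 21276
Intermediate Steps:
n = -8 (n = -4*2 = -8)
p(c, X) = -6 - 8*c (p(c, X) = c*(-8) - 6 = -8*c - 6 = -6 - 8*c)
h + p(B, -13) = 20786 + (-6 - 8*(-62)) = 20786 + (-6 + 496) = 20786 + 490 = 21276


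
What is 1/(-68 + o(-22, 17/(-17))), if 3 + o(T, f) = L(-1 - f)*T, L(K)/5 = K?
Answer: -1/71 ≈ -0.014085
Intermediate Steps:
L(K) = 5*K
o(T, f) = -3 + T*(-5 - 5*f) (o(T, f) = -3 + (5*(-1 - f))*T = -3 + (-5 - 5*f)*T = -3 + T*(-5 - 5*f))
1/(-68 + o(-22, 17/(-17))) = 1/(-68 + (-3 - 5*(-22)*(1 + 17/(-17)))) = 1/(-68 + (-3 - 5*(-22)*(1 + 17*(-1/17)))) = 1/(-68 + (-3 - 5*(-22)*(1 - 1))) = 1/(-68 + (-3 - 5*(-22)*0)) = 1/(-68 + (-3 + 0)) = 1/(-68 - 3) = 1/(-71) = -1/71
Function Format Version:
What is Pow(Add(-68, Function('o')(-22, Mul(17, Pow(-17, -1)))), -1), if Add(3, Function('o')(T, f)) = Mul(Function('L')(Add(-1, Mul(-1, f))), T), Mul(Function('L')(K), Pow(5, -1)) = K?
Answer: Rational(-1, 71) ≈ -0.014085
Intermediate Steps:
Function('L')(K) = Mul(5, K)
Function('o')(T, f) = Add(-3, Mul(T, Add(-5, Mul(-5, f)))) (Function('o')(T, f) = Add(-3, Mul(Mul(5, Add(-1, Mul(-1, f))), T)) = Add(-3, Mul(Add(-5, Mul(-5, f)), T)) = Add(-3, Mul(T, Add(-5, Mul(-5, f)))))
Pow(Add(-68, Function('o')(-22, Mul(17, Pow(-17, -1)))), -1) = Pow(Add(-68, Add(-3, Mul(-5, -22, Add(1, Mul(17, Pow(-17, -1)))))), -1) = Pow(Add(-68, Add(-3, Mul(-5, -22, Add(1, Mul(17, Rational(-1, 17)))))), -1) = Pow(Add(-68, Add(-3, Mul(-5, -22, Add(1, -1)))), -1) = Pow(Add(-68, Add(-3, Mul(-5, -22, 0))), -1) = Pow(Add(-68, Add(-3, 0)), -1) = Pow(Add(-68, -3), -1) = Pow(-71, -1) = Rational(-1, 71)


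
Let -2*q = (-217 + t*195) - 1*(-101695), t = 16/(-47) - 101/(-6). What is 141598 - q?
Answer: 36461671/188 ≈ 1.9395e+5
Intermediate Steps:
t = 4651/282 (t = 16*(-1/47) - 101*(-⅙) = -16/47 + 101/6 = 4651/282 ≈ 16.493)
q = -9841247/188 (q = -((-217 + (4651/282)*195) - 1*(-101695))/2 = -((-217 + 302315/94) + 101695)/2 = -(281917/94 + 101695)/2 = -½*9841247/94 = -9841247/188 ≈ -52347.)
141598 - q = 141598 - 1*(-9841247/188) = 141598 + 9841247/188 = 36461671/188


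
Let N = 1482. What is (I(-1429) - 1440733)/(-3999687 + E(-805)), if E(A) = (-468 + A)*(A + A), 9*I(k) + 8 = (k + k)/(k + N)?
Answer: 229077641/310074963 ≈ 0.73878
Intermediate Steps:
I(k) = -8/9 + 2*k/(9*(1482 + k)) (I(k) = -8/9 + ((k + k)/(k + 1482))/9 = -8/9 + ((2*k)/(1482 + k))/9 = -8/9 + (2*k/(1482 + k))/9 = -8/9 + 2*k/(9*(1482 + k)))
E(A) = 2*A*(-468 + A) (E(A) = (-468 + A)*(2*A) = 2*A*(-468 + A))
(I(-1429) - 1440733)/(-3999687 + E(-805)) = (2*(-1976 - 1*(-1429))/(3*(1482 - 1429)) - 1440733)/(-3999687 + 2*(-805)*(-468 - 805)) = ((⅔)*(-1976 + 1429)/53 - 1440733)/(-3999687 + 2*(-805)*(-1273)) = ((⅔)*(1/53)*(-547) - 1440733)/(-3999687 + 2049530) = (-1094/159 - 1440733)/(-1950157) = -229077641/159*(-1/1950157) = 229077641/310074963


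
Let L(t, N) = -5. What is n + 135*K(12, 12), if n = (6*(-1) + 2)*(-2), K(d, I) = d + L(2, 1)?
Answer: 953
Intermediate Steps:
K(d, I) = -5 + d (K(d, I) = d - 5 = -5 + d)
n = 8 (n = (-6 + 2)*(-2) = -4*(-2) = 8)
n + 135*K(12, 12) = 8 + 135*(-5 + 12) = 8 + 135*7 = 8 + 945 = 953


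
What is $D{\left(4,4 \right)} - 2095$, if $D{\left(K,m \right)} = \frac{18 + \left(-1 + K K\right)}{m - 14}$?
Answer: $- \frac{20983}{10} \approx -2098.3$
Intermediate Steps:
$D{\left(K,m \right)} = \frac{17 + K^{2}}{-14 + m}$ ($D{\left(K,m \right)} = \frac{18 + \left(-1 + K^{2}\right)}{-14 + m} = \frac{17 + K^{2}}{-14 + m}$)
$D{\left(4,4 \right)} - 2095 = \frac{17 + 4^{2}}{-14 + 4} - 2095 = \frac{17 + 16}{-10} - 2095 = \left(- \frac{1}{10}\right) 33 - 2095 = - \frac{33}{10} - 2095 = - \frac{20983}{10}$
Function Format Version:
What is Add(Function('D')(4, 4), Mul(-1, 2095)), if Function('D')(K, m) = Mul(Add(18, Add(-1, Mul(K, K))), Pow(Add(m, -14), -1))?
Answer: Rational(-20983, 10) ≈ -2098.3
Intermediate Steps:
Function('D')(K, m) = Mul(Pow(Add(-14, m), -1), Add(17, Pow(K, 2))) (Function('D')(K, m) = Mul(Add(18, Add(-1, Pow(K, 2))), Pow(Add(-14, m), -1)) = Mul(Add(17, Pow(K, 2)), Pow(Add(-14, m), -1)) = Mul(Pow(Add(-14, m), -1), Add(17, Pow(K, 2))))
Add(Function('D')(4, 4), Mul(-1, 2095)) = Add(Mul(Pow(Add(-14, 4), -1), Add(17, Pow(4, 2))), Mul(-1, 2095)) = Add(Mul(Pow(-10, -1), Add(17, 16)), -2095) = Add(Mul(Rational(-1, 10), 33), -2095) = Add(Rational(-33, 10), -2095) = Rational(-20983, 10)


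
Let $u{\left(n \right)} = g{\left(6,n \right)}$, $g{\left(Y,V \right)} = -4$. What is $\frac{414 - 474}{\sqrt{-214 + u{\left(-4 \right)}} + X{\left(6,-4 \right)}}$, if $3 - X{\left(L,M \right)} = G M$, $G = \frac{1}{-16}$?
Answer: $- \frac{880}{1203} + \frac{320 i \sqrt{218}}{1203} \approx -0.7315 + 3.9275 i$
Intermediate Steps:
$u{\left(n \right)} = -4$
$G = - \frac{1}{16} \approx -0.0625$
$X{\left(L,M \right)} = 3 + \frac{M}{16}$ ($X{\left(L,M \right)} = 3 - - \frac{M}{16} = 3 + \frac{M}{16}$)
$\frac{414 - 474}{\sqrt{-214 + u{\left(-4 \right)}} + X{\left(6,-4 \right)}} = \frac{414 - 474}{\sqrt{-214 - 4} + \left(3 + \frac{1}{16} \left(-4\right)\right)} = - \frac{60}{\sqrt{-218} + \left(3 - \frac{1}{4}\right)} = - \frac{60}{i \sqrt{218} + \frac{11}{4}} = - \frac{60}{\frac{11}{4} + i \sqrt{218}}$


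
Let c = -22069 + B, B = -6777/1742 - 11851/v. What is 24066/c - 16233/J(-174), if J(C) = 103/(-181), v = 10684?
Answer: 603523005071712411/21157789359113 ≈ 28525.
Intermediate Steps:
J(C) = -103/181 (J(C) = 103*(-1/181) = -103/181)
B = -46524955/9305764 (B = -6777/1742 - 11851/10684 = -46524955/9305764 ≈ -4.9996)
c = -205415430671/9305764 (c = -22069 - 46524955/9305764 = -205415430671/9305764 ≈ -22074.)
24066/c - 16233/J(-174) = 24066/(-205415430671/9305764) - 16233/(-103/181) = 24066*(-9305764/205415430671) - 16233*(-181/103) = -223952516424/205415430671 + 2938173/103 = 603523005071712411/21157789359113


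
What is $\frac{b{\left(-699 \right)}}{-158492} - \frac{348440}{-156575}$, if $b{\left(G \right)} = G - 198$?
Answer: $\frac{11073080051}{4963176980} \approx 2.231$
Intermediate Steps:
$b{\left(G \right)} = -198 + G$
$\frac{b{\left(-699 \right)}}{-158492} - \frac{348440}{-156575} = \frac{-198 - 699}{-158492} - \frac{348440}{-156575} = \left(-897\right) \left(- \frac{1}{158492}\right) - - \frac{69688}{31315} = \frac{897}{158492} + \frac{69688}{31315} = \frac{11073080051}{4963176980}$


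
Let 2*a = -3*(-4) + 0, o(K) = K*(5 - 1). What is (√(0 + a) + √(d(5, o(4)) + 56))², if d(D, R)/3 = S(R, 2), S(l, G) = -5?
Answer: 47 + 2*√246 ≈ 78.369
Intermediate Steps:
o(K) = 4*K (o(K) = K*4 = 4*K)
d(D, R) = -15 (d(D, R) = 3*(-5) = -15)
a = 6 (a = (-3*(-4) + 0)/2 = (12 + 0)/2 = (½)*12 = 6)
(√(0 + a) + √(d(5, o(4)) + 56))² = (√(0 + 6) + √(-15 + 56))² = (√6 + √41)²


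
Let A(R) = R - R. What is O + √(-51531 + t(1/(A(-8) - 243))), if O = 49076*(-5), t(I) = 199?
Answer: -245380 + 2*I*√12833 ≈ -2.4538e+5 + 226.57*I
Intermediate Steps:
A(R) = 0
O = -245380
O + √(-51531 + t(1/(A(-8) - 243))) = -245380 + √(-51531 + 199) = -245380 + √(-51332) = -245380 + 2*I*√12833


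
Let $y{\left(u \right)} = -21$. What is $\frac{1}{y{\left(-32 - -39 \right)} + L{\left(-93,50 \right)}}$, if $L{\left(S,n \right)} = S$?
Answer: $- \frac{1}{114} \approx -0.0087719$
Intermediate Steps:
$\frac{1}{y{\left(-32 - -39 \right)} + L{\left(-93,50 \right)}} = \frac{1}{-21 - 93} = \frac{1}{-114} = - \frac{1}{114}$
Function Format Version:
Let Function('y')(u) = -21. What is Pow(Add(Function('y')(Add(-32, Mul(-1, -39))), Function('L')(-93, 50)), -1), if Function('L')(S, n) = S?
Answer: Rational(-1, 114) ≈ -0.0087719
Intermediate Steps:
Pow(Add(Function('y')(Add(-32, Mul(-1, -39))), Function('L')(-93, 50)), -1) = Pow(Add(-21, -93), -1) = Pow(-114, -1) = Rational(-1, 114)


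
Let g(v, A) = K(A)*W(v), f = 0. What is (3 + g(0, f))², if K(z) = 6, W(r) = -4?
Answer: 441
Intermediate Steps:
g(v, A) = -24 (g(v, A) = 6*(-4) = -24)
(3 + g(0, f))² = (3 - 24)² = (-21)² = 441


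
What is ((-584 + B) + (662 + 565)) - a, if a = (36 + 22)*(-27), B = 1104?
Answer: 3313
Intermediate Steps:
a = -1566 (a = 58*(-27) = -1566)
((-584 + B) + (662 + 565)) - a = ((-584 + 1104) + (662 + 565)) - 1*(-1566) = (520 + 1227) + 1566 = 1747 + 1566 = 3313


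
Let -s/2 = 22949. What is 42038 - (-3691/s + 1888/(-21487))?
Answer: 41458317031295/986210326 ≈ 42038.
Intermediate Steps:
s = -45898 (s = -2*22949 = -45898)
42038 - (-3691/s + 1888/(-21487)) = 42038 - (-3691/(-45898) + 1888/(-21487)) = 42038 - (-3691*(-1/45898) + 1888*(-1/21487)) = 42038 - (3691/45898 - 1888/21487) = 42038 - 1*(-7346907/986210326) = 42038 + 7346907/986210326 = 41458317031295/986210326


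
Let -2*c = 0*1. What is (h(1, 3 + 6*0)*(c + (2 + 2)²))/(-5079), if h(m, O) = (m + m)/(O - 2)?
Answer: -32/5079 ≈ -0.0063004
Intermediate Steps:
c = 0 (c = -0 = -½*0 = 0)
h(m, O) = 2*m/(-2 + O) (h(m, O) = (2*m)/(-2 + O) = 2*m/(-2 + O))
(h(1, 3 + 6*0)*(c + (2 + 2)²))/(-5079) = ((2*1/(-2 + (3 + 6*0)))*(0 + (2 + 2)²))/(-5079) = ((2*1/(-2 + (3 + 0)))*(0 + 4²))*(-1/5079) = ((2*1/(-2 + 3))*(0 + 16))*(-1/5079) = ((2*1/1)*16)*(-1/5079) = ((2*1*1)*16)*(-1/5079) = (2*16)*(-1/5079) = 32*(-1/5079) = -32/5079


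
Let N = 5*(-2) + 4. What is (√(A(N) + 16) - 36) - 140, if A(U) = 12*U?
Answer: -176 + 2*I*√14 ≈ -176.0 + 7.4833*I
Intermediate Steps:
N = -6 (N = -10 + 4 = -6)
(√(A(N) + 16) - 36) - 140 = (√(12*(-6) + 16) - 36) - 140 = (√(-72 + 16) - 36) - 140 = (√(-56) - 36) - 140 = (2*I*√14 - 36) - 140 = (-36 + 2*I*√14) - 140 = -176 + 2*I*√14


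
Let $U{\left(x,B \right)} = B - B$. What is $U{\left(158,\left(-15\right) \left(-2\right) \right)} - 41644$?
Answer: $-41644$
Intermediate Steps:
$U{\left(x,B \right)} = 0$
$U{\left(158,\left(-15\right) \left(-2\right) \right)} - 41644 = 0 - 41644 = -41644$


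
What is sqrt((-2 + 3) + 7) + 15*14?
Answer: 210 + 2*sqrt(2) ≈ 212.83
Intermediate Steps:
sqrt((-2 + 3) + 7) + 15*14 = sqrt(1 + 7) + 210 = sqrt(8) + 210 = 2*sqrt(2) + 210 = 210 + 2*sqrt(2)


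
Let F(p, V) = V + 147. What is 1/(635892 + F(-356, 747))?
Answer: 1/636786 ≈ 1.5704e-6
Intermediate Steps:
F(p, V) = 147 + V
1/(635892 + F(-356, 747)) = 1/(635892 + (147 + 747)) = 1/(635892 + 894) = 1/636786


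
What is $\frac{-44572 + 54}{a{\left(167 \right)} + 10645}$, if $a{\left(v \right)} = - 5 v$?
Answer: $- \frac{22259}{4905} \approx -4.538$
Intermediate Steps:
$\frac{-44572 + 54}{a{\left(167 \right)} + 10645} = \frac{-44572 + 54}{\left(-5\right) 167 + 10645} = - \frac{44518}{-835 + 10645} = - \frac{44518}{9810} = \left(-44518\right) \frac{1}{9810} = - \frac{22259}{4905}$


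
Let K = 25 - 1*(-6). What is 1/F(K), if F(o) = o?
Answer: 1/31 ≈ 0.032258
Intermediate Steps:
K = 31 (K = 25 + 6 = 31)
1/F(K) = 1/31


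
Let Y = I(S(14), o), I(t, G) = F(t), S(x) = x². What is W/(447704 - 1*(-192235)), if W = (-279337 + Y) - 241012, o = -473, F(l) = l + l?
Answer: -173319/213313 ≈ -0.81251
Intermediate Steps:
F(l) = 2*l
I(t, G) = 2*t
Y = 392 (Y = 2*14² = 2*196 = 392)
W = -519957 (W = (-279337 + 392) - 241012 = -278945 - 241012 = -519957)
W/(447704 - 1*(-192235)) = -519957/(447704 - 1*(-192235)) = -519957/(447704 + 192235) = -519957/639939 = -519957*1/639939 = -173319/213313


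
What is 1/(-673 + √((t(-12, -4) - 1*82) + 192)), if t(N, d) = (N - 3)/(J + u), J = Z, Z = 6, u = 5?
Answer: -7403/4981024 - √13145/4981024 ≈ -0.0015093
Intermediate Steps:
J = 6
t(N, d) = -3/11 + N/11 (t(N, d) = (N - 3)/(6 + 5) = (-3 + N)/11 = (-3 + N)*(1/11) = -3/11 + N/11)
1/(-673 + √((t(-12, -4) - 1*82) + 192)) = 1/(-673 + √(((-3/11 + (1/11)*(-12)) - 1*82) + 192)) = 1/(-673 + √(((-3/11 - 12/11) - 82) + 192)) = 1/(-673 + √((-15/11 - 82) + 192)) = 1/(-673 + √(-917/11 + 192)) = 1/(-673 + √(1195/11)) = 1/(-673 + √13145/11)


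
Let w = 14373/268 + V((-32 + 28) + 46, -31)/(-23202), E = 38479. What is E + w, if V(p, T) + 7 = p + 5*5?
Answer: 39933520235/1036356 ≈ 38533.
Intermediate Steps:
V(p, T) = 18 + p (V(p, T) = -7 + (p + 5*5) = -7 + (p + 25) = -7 + (25 + p) = 18 + p)
w = 55577711/1036356 (w = 14373/268 + (18 + ((-32 + 28) + 46))/(-23202) = 14373*(1/268) + (18 + (-4 + 46))*(-1/23202) = 14373/268 + (18 + 42)*(-1/23202) = 14373/268 + 60*(-1/23202) = 14373/268 - 10/3867 = 55577711/1036356 ≈ 53.628)
E + w = 38479 + 55577711/1036356 = 39933520235/1036356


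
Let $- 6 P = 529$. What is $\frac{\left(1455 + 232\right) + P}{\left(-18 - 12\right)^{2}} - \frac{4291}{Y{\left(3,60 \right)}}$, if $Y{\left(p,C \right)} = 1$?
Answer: $- \frac{23161807}{5400} \approx -4289.2$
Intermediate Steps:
$P = - \frac{529}{6}$ ($P = \left(- \frac{1}{6}\right) 529 = - \frac{529}{6} \approx -88.167$)
$\frac{\left(1455 + 232\right) + P}{\left(-18 - 12\right)^{2}} - \frac{4291}{Y{\left(3,60 \right)}} = \frac{\left(1455 + 232\right) - \frac{529}{6}}{\left(-18 - 12\right)^{2}} - \frac{4291}{1} = \frac{1687 - \frac{529}{6}}{\left(-30\right)^{2}} - 4291 = \frac{9593}{6 \cdot 900} - 4291 = \frac{9593}{6} \cdot \frac{1}{900} - 4291 = \frac{9593}{5400} - 4291 = - \frac{23161807}{5400}$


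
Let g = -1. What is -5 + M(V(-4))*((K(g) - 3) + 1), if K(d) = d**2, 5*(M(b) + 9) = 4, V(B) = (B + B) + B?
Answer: 16/5 ≈ 3.2000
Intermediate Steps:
V(B) = 3*B (V(B) = 2*B + B = 3*B)
M(b) = -41/5 (M(b) = -9 + (1/5)*4 = -9 + 4/5 = -41/5)
-5 + M(V(-4))*((K(g) - 3) + 1) = -5 - 41*(((-1)**2 - 3) + 1)/5 = -5 - 41*((1 - 3) + 1)/5 = -5 - 41*(-2 + 1)/5 = -5 - 41/5*(-1) = -5 + 41/5 = 16/5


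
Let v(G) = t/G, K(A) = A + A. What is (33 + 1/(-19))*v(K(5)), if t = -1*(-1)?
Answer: 313/95 ≈ 3.2947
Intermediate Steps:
t = 1
K(A) = 2*A
v(G) = 1/G
(33 + 1/(-19))*v(K(5)) = (33 + 1/(-19))/((2*5)) = (33 - 1/19)/10 = (626/19)*(1/10) = 313/95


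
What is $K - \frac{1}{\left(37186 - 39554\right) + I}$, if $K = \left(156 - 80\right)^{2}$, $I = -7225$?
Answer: $\frac{55409169}{9593} \approx 5776.0$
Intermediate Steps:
$K = 5776$ ($K = 76^{2} = 5776$)
$K - \frac{1}{\left(37186 - 39554\right) + I} = 5776 - \frac{1}{\left(37186 - 39554\right) - 7225} = 5776 - \frac{1}{-2368 - 7225} = 5776 - \frac{1}{-9593} = 5776 - - \frac{1}{9593} = 5776 + \frac{1}{9593} = \frac{55409169}{9593}$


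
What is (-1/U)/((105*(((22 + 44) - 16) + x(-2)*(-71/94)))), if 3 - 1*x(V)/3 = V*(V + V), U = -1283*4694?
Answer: 47/1822755245325 ≈ 2.5785e-11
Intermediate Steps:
U = -6022402
x(V) = 9 - 6*V² (x(V) = 9 - 3*V*(V + V) = 9 - 3*V*2*V = 9 - 6*V²)
(-1/U)/((105*(((22 + 44) - 16) + x(-2)*(-71/94)))) = (-1/(-6022402))/((105*(((22 + 44) - 16) + (9 - 6*(-2)²)*(-71/94)))) = (-1*(-1/6022402))/((105*((66 - 16) + (9 - 6*4)*(-71*1/94)))) = 1/(6022402*((105*(50 + (9 - 24)*(-71/94))))) = 1/(6022402*((105*(50 - 15*(-71/94))))) = 1/(6022402*((105*(50 + 1065/94)))) = 1/(6022402*((105*(5765/94)))) = 1/(6022402*(605325/94)) = (1/6022402)*(94/605325) = 47/1822755245325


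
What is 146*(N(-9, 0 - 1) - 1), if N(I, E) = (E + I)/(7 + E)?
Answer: -1168/3 ≈ -389.33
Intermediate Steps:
N(I, E) = (E + I)/(7 + E)
146*(N(-9, 0 - 1) - 1) = 146*(((0 - 1) - 9)/(7 + (0 - 1)) - 1) = 146*((-1 - 9)/(7 - 1) - 1) = 146*(-10/6 - 1) = 146*((⅙)*(-10) - 1) = 146*(-5/3 - 1) = 146*(-8/3) = -1168/3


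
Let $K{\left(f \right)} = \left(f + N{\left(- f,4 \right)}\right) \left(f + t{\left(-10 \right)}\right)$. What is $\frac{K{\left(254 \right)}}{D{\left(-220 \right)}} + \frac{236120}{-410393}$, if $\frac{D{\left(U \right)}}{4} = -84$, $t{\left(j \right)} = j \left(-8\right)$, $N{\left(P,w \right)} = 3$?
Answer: $- \frac{17653325327}{68946024} \approx -256.05$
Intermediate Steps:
$t{\left(j \right)} = - 8 j$
$D{\left(U \right)} = -336$ ($D{\left(U \right)} = 4 \left(-84\right) = -336$)
$K{\left(f \right)} = \left(3 + f\right) \left(80 + f\right)$ ($K{\left(f \right)} = \left(f + 3\right) \left(f - -80\right) = \left(3 + f\right) \left(f + 80\right) = \left(3 + f\right) \left(80 + f\right)$)
$\frac{K{\left(254 \right)}}{D{\left(-220 \right)}} + \frac{236120}{-410393} = \frac{240 + 254^{2} + 83 \cdot 254}{-336} + \frac{236120}{-410393} = \left(240 + 64516 + 21082\right) \left(- \frac{1}{336}\right) + 236120 \left(- \frac{1}{410393}\right) = 85838 \left(- \frac{1}{336}\right) - \frac{236120}{410393} = - \frac{42919}{168} - \frac{236120}{410393} = - \frac{17653325327}{68946024}$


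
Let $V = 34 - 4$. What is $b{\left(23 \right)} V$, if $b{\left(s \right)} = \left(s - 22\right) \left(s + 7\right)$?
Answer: $900$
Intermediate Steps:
$b{\left(s \right)} = \left(-22 + s\right) \left(7 + s\right)$
$V = 30$
$b{\left(23 \right)} V = \left(-154 + 23^{2} - 345\right) 30 = \left(-154 + 529 - 345\right) 30 = 30 \cdot 30 = 900$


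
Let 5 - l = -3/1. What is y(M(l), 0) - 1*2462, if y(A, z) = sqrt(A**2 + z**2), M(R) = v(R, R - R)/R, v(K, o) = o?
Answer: -2462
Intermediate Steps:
l = 8 (l = 5 - (-3)/1 = 5 - (-3) = 5 - 1*(-3) = 5 + 3 = 8)
M(R) = 0 (M(R) = (R - R)/R = 0/R = 0)
y(M(l), 0) - 1*2462 = sqrt(0**2 + 0**2) - 1*2462 = sqrt(0 + 0) - 2462 = sqrt(0) - 2462 = 0 - 2462 = -2462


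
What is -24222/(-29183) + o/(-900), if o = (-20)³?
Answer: 232058/23877 ≈ 9.7189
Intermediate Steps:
o = -8000
-24222/(-29183) + o/(-900) = -24222/(-29183) - 8000/(-900) = -24222*(-1/29183) - 8000*(-1/900) = 2202/2653 + 80/9 = 232058/23877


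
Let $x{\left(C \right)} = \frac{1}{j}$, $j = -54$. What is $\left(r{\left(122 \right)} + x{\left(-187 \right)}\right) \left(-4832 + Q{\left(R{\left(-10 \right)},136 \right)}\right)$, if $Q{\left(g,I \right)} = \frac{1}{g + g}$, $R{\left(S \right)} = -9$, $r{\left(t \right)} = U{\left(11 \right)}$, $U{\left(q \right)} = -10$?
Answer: $\frac{47054557}{972} \approx 48410.0$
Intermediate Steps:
$r{\left(t \right)} = -10$
$Q{\left(g,I \right)} = \frac{1}{2 g}$
$x{\left(C \right)} = - \frac{1}{54}$ ($x{\left(C \right)} = \frac{1}{-54} = - \frac{1}{54}$)
$\left(r{\left(122 \right)} + x{\left(-187 \right)}\right) \left(-4832 + Q{\left(R{\left(-10 \right)},136 \right)}\right) = \left(-10 - \frac{1}{54}\right) \left(-4832 + \frac{1}{2 \left(-9\right)}\right) = - \frac{541 \left(-4832 + \frac{1}{2} \left(- \frac{1}{9}\right)\right)}{54} = - \frac{541 \left(-4832 - \frac{1}{18}\right)}{54} = \left(- \frac{541}{54}\right) \left(- \frac{86977}{18}\right) = \frac{47054557}{972}$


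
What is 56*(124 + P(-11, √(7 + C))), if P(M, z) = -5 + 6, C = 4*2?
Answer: 7000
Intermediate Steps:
C = 8
P(M, z) = 1
56*(124 + P(-11, √(7 + C))) = 56*(124 + 1) = 56*125 = 7000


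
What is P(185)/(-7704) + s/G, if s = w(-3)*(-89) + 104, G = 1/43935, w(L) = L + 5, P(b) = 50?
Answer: -12523583905/3852 ≈ -3.2512e+6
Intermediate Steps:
w(L) = 5 + L
G = 1/43935 ≈ 2.2761e-5
s = -74 (s = (5 - 3)*(-89) + 104 = 2*(-89) + 104 = -178 + 104 = -74)
P(185)/(-7704) + s/G = 50/(-7704) - 74/1/43935 = 50*(-1/7704) - 74*43935 = -25/3852 - 3251190 = -12523583905/3852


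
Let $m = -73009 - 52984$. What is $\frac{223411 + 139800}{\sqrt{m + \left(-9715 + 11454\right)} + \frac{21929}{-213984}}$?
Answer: $- \frac{1704351322401696}{5689485805298065} - \frac{149680114020486144 i \sqrt{1534}}{5689485805298065} \approx -0.29956 - 1030.4 i$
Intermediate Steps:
$m = -125993$
$\frac{223411 + 139800}{\sqrt{m + \left(-9715 + 11454\right)} + \frac{21929}{-213984}} = \frac{223411 + 139800}{\sqrt{-125993 + \left(-9715 + 11454\right)} + \frac{21929}{-213984}} = \frac{363211}{\sqrt{-125993 + 1739} + 21929 \left(- \frac{1}{213984}\right)} = \frac{363211}{\sqrt{-124254} - \frac{21929}{213984}} = \frac{363211}{9 i \sqrt{1534} - \frac{21929}{213984}} = \frac{363211}{- \frac{21929}{213984} + 9 i \sqrt{1534}}$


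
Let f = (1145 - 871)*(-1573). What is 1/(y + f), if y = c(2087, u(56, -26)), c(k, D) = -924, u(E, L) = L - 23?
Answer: -1/431926 ≈ -2.3152e-6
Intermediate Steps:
u(E, L) = -23 + L
y = -924
f = -431002 (f = 274*(-1573) = -431002)
1/(y + f) = 1/(-924 - 431002) = 1/(-431926) = -1/431926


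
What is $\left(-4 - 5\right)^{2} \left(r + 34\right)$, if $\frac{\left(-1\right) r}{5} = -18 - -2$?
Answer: $9234$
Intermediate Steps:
$r = 80$ ($r = - 5 \left(-18 - -2\right) = - 5 \left(-18 + 2\right) = \left(-5\right) \left(-16\right) = 80$)
$\left(-4 - 5\right)^{2} \left(r + 34\right) = \left(-4 - 5\right)^{2} \left(80 + 34\right) = \left(-9\right)^{2} \cdot 114 = 81 \cdot 114 = 9234$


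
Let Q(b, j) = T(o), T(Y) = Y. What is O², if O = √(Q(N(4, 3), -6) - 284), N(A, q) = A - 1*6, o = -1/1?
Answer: -285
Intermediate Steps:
o = -1 (o = -1*1 = -1)
N(A, q) = -6 + A (N(A, q) = A - 6 = -6 + A)
Q(b, j) = -1
O = I*√285 (O = √(-1 - 284) = √(-285) = I*√285 ≈ 16.882*I)
O² = (I*√285)² = -285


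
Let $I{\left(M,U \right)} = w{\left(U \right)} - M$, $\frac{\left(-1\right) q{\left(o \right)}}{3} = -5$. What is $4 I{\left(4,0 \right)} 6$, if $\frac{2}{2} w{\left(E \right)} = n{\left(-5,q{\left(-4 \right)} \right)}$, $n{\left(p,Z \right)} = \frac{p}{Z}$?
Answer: $-104$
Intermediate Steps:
$q{\left(o \right)} = 15$ ($q{\left(o \right)} = \left(-3\right) \left(-5\right) = 15$)
$w{\left(E \right)} = - \frac{1}{3}$ ($w{\left(E \right)} = - \frac{5}{15} = \left(-5\right) \frac{1}{15} = - \frac{1}{3}$)
$I{\left(M,U \right)} = - \frac{1}{3} - M$
$4 I{\left(4,0 \right)} 6 = 4 \left(- \frac{1}{3} - 4\right) 6 = 4 \left(- \frac{13}{3}\right) 6 = \left(- \frac{52}{3}\right) 6 = -104$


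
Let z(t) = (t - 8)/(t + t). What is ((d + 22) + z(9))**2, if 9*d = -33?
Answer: 109561/324 ≈ 338.15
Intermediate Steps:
d = -11/3 (d = (1/9)*(-33) = -11/3 ≈ -3.6667)
z(t) = (-8 + t)/(2*t) (z(t) = (-8 + t)/((2*t)) = (-8 + t)*(1/(2*t)) = (-8 + t)/(2*t))
((d + 22) + z(9))**2 = ((-11/3 + 22) + (1/2)*(-8 + 9)/9)**2 = (55/3 + (1/2)*(1/9)*1)**2 = (55/3 + 1/18)**2 = (331/18)**2 = 109561/324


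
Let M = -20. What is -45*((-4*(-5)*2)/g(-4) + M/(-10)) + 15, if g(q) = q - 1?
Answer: 285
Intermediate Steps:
g(q) = -1 + q
-45*((-4*(-5)*2)/g(-4) + M/(-10)) + 15 = -45*((-4*(-5)*2)/(-1 - 4) - 20/(-10)) + 15 = -45*((20*2)/(-5) - 20*(-1/10)) + 15 = -45*(40*(-1/5) + 2) + 15 = -45*(-8 + 2) + 15 = -45*(-6) + 15 = 270 + 15 = 285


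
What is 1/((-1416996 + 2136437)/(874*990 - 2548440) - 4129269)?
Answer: -1683180/6950303714861 ≈ -2.4217e-7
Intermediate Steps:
1/((-1416996 + 2136437)/(874*990 - 2548440) - 4129269) = 1/(719441/(865260 - 2548440) - 4129269) = 1/(719441/(-1683180) - 4129269) = 1/(719441*(-1/1683180) - 4129269) = 1/(-719441/1683180 - 4129269) = 1/(-6950303714861/1683180) = -1683180/6950303714861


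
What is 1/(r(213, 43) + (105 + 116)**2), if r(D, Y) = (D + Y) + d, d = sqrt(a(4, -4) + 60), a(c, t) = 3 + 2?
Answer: 49097/2410515344 - sqrt(65)/2410515344 ≈ 2.0365e-5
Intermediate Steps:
a(c, t) = 5
d = sqrt(65) (d = sqrt(5 + 60) = sqrt(65) ≈ 8.0623)
r(D, Y) = D + Y + sqrt(65) (r(D, Y) = (D + Y) + sqrt(65) = D + Y + sqrt(65))
1/(r(213, 43) + (105 + 116)**2) = 1/((213 + 43 + sqrt(65)) + (105 + 116)**2) = 1/((256 + sqrt(65)) + 221**2) = 1/((256 + sqrt(65)) + 48841) = 1/(49097 + sqrt(65))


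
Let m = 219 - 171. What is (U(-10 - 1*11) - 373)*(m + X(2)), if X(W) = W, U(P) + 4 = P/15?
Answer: -18920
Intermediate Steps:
U(P) = -4 + P/15
m = 48
(U(-10 - 1*11) - 373)*(m + X(2)) = ((-4 + (-10 - 1*11)/15) - 373)*(48 + 2) = ((-4 + (-10 - 11)/15) - 373)*50 = ((-4 + (1/15)*(-21)) - 373)*50 = ((-4 - 7/5) - 373)*50 = (-27/5 - 373)*50 = -1892/5*50 = -18920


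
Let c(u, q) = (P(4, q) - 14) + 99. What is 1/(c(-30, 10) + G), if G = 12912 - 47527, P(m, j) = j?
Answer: -1/34520 ≈ -2.8969e-5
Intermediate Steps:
G = -34615
c(u, q) = 85 + q (c(u, q) = (q - 14) + 99 = (-14 + q) + 99 = 85 + q)
1/(c(-30, 10) + G) = 1/((85 + 10) - 34615) = 1/(95 - 34615) = 1/(-34520) = -1/34520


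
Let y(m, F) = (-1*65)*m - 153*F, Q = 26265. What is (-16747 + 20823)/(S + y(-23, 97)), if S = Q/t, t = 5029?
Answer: -20498204/67090769 ≈ -0.30553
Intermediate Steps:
S = 26265/5029 ≈ 5.2227
y(m, F) = -153*F - 65*m (y(m, F) = -65*m - 153*F = -153*F - 65*m)
(-16747 + 20823)/(S + y(-23, 97)) = (-16747 + 20823)/(26265/5029 + (-153*97 - 65*(-23))) = 4076/(26265/5029 + (-14841 + 1495)) = 4076/(26265/5029 - 13346) = 4076/(-67090769/5029) = 4076*(-5029/67090769) = -20498204/67090769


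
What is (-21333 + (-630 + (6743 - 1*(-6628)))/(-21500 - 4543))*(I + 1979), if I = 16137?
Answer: -3355011098320/8681 ≈ -3.8648e+8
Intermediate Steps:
(-21333 + (-630 + (6743 - 1*(-6628)))/(-21500 - 4543))*(I + 1979) = (-21333 + (-630 + (6743 - 1*(-6628)))/(-21500 - 4543))*(16137 + 1979) = (-21333 + (-630 + (6743 + 6628))/(-26043))*18116 = (-21333 + (-630 + 13371)*(-1/26043))*18116 = (-21333 + 12741*(-1/26043))*18116 = (-21333 - 4247/8681)*18116 = -185196020/8681*18116 = -3355011098320/8681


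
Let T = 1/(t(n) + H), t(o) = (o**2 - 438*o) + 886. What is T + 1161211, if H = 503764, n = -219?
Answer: 753083653464/648533 ≈ 1.1612e+6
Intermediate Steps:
t(o) = 886 + o**2 - 438*o
T = 1/648533 (T = 1/((886 + (-219)**2 - 438*(-219)) + 503764) = 1/((886 + 47961 + 95922) + 503764) = 1/(144769 + 503764) = 1/648533 ≈ 1.5419e-6)
T + 1161211 = 1/648533 + 1161211 = 753083653464/648533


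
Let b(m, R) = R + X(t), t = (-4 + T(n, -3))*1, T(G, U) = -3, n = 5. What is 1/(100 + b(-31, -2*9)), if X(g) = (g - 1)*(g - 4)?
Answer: 1/170 ≈ 0.0058824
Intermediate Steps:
t = -7 (t = (-4 - 3)*1 = -7*1 = -7)
X(g) = (-1 + g)*(-4 + g)
b(m, R) = 88 + R (b(m, R) = R + (4 + (-7)² - 5*(-7)) = R + (4 + 49 + 35) = R + 88 = 88 + R)
1/(100 + b(-31, -2*9)) = 1/(100 + (88 - 2*9)) = 1/(100 + (88 - 18)) = 1/(100 + 70) = 1/170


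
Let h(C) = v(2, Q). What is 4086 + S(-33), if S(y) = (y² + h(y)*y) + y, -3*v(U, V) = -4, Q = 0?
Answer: 5098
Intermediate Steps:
v(U, V) = 4/3 (v(U, V) = -⅓*(-4) = 4/3)
h(C) = 4/3
S(y) = y² + 7*y/3 (S(y) = (y² + 4*y/3) + y = y² + 7*y/3)
4086 + S(-33) = 4086 + (⅓)*(-33)*(7 + 3*(-33)) = 4086 + (⅓)*(-33)*(7 - 99) = 4086 + (⅓)*(-33)*(-92) = 4086 + 1012 = 5098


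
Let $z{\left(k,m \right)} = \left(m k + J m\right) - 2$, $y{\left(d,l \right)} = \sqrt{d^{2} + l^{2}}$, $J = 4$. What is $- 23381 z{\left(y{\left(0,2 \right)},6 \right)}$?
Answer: $-794954$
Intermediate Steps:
$z{\left(k,m \right)} = -2 + 4 m + k m$ ($z{\left(k,m \right)} = \left(m k + 4 m\right) - 2 = \left(k m + 4 m\right) - 2 = \left(4 m + k m\right) - 2 = -2 + 4 m + k m$)
$- 23381 z{\left(y{\left(0,2 \right)},6 \right)} = - 23381 \left(-2 + 4 \cdot 6 + \sqrt{0^{2} + 2^{2}} \cdot 6\right) = - 23381 \left(-2 + 24 + \sqrt{0 + 4} \cdot 6\right) = - 23381 \left(-2 + 24 + \sqrt{4} \cdot 6\right) = - 23381 \left(-2 + 24 + 2 \cdot 6\right) = - 23381 \left(-2 + 24 + 12\right) = \left(-23381\right) 34 = -794954$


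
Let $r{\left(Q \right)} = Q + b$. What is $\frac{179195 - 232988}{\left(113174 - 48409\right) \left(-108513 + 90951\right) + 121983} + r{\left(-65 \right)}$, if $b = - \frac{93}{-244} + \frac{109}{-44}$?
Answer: $- \frac{3103155033955}{46249425178} \approx -67.096$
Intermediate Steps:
$b = - \frac{2813}{1342}$ ($b = \left(-93\right) \left(- \frac{1}{244}\right) + 109 \left(- \frac{1}{44}\right) = \frac{93}{244} - \frac{109}{44} = - \frac{2813}{1342} \approx -2.0961$)
$r{\left(Q \right)} = - \frac{2813}{1342} + Q$ ($r{\left(Q \right)} = Q - \frac{2813}{1342} = - \frac{2813}{1342} + Q$)
$\frac{179195 - 232988}{\left(113174 - 48409\right) \left(-108513 + 90951\right) + 121983} + r{\left(-65 \right)} = \frac{179195 - 232988}{\left(113174 - 48409\right) \left(-108513 + 90951\right) + 121983} - \frac{90043}{1342} = - \frac{53793}{64765 \left(-17562\right) + 121983} - \frac{90043}{1342} = - \frac{53793}{-1137402930 + 121983} - \frac{90043}{1342} = - \frac{53793}{-1137280947} - \frac{90043}{1342} = \left(-53793\right) \left(- \frac{1}{1137280947}\right) - \frac{90043}{1342} = \frac{17931}{379093649} - \frac{90043}{1342} = - \frac{3103155033955}{46249425178}$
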